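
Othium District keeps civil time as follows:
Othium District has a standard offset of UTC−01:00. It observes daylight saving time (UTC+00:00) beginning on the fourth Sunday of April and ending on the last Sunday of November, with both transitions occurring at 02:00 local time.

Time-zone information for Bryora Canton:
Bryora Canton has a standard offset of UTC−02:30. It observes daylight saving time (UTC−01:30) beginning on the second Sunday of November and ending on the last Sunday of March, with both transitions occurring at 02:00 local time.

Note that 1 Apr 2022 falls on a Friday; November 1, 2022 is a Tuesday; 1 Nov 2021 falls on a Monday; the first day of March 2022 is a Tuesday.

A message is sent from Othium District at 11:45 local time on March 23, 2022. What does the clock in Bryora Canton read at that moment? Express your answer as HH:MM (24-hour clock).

11:15

1 April 2022 is a Friday, so the first Sunday is April 3 and the fourth is April 24.
1 November 2022 is a Tuesday, so Sundays fall on 6, 13, 20, 27; the last is November 27.
March 23, 2022 does not fall between 24 April and 27 November, so daylight saving is not in effect and Othium District is at UTC−01:00.
11:45 Othium District + 1h = 12:45 UTC.
1 November 2021 is a Monday, so the first Sunday is November 7 and the second is November 14.
1 March 2022 is a Tuesday, so Sundays fall on 6, 13, 20, 27; the last is March 27.
At the standard offset (UTC−02:30), 12:45 UTC − 2h30m = 10:15 Bryora Canton standard time.
The standard-time date in Bryora Canton, March 23, 2022, lies within the daylight-saving period (14 November 2021 – 27 March 2022), so Bryora Canton is on daylight time, UTC−01:30.
12:45 UTC − 1h30m = 11:15 Bryora Canton.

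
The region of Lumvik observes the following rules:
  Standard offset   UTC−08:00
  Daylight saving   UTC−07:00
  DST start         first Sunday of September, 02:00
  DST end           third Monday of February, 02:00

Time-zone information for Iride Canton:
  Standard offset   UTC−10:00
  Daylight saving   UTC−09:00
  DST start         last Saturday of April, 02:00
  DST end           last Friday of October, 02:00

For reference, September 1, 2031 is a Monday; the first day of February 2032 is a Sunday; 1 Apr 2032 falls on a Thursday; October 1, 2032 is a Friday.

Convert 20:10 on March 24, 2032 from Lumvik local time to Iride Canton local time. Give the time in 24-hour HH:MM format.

1 September 2031 is a Monday, so the first Sunday is September 7.
1 February 2032 is a Sunday, so the first Monday is February 2 and the third is February 16.
March 24, 2032 does not fall between 7 September 2031 and 16 February 2032, so daylight saving is not in effect and Lumvik is at UTC−08:00.
20:10 Lumvik + 8h = 04:10 UTC (rolling into the next day, 25 March 2032).
1 April 2032 is a Thursday, so Saturdays fall on 3, 10, 17, 24; the last is April 24.
1 October 2032 is a Friday, so Fridays fall on 1, 8, 15, 22, 29; the last is October 29.
At the standard offset (UTC−10:00), 04:10 UTC − 10h = 18:10 Iride Canton standard time (rolling into the previous day, 24 March 2032).
The standard-time date in Iride Canton, March 24, 2032, is outside the daylight-saving period (24 April – 29 October), so Iride Canton is on standard time, UTC−10:00.
04:10 UTC − 10h = 18:10 Iride Canton (rolling into the previous day, 24 March 2032).

18:10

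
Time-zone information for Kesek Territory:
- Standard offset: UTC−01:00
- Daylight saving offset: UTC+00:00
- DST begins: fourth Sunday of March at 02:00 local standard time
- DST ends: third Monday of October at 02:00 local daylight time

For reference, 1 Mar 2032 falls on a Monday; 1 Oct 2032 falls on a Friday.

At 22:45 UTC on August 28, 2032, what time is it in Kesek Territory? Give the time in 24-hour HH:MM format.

22:45

1 March 2032 is a Monday, so the first Sunday is March 7 and the fourth is March 28.
1 October 2032 is a Friday, so the first Monday is October 4 and the third is October 18.
At the standard offset (UTC−01:00), 22:45 UTC − 1h = 21:45 Kesek Territory standard time.
Daylight saving runs 28 March – 18 October; the standard-time date in Kesek Territory, August 28, 2032, is inside that window, so Kesek Territory is at UTC+00:00.
22:45 UTC + 0h = 22:45 local.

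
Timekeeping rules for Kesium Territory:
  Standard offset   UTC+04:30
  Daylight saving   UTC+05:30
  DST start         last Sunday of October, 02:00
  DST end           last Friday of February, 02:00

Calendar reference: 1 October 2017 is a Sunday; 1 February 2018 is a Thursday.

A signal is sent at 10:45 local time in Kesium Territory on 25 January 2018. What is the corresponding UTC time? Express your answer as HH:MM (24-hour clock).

05:15

1 October 2017 is a Sunday, so Sundays fall on 1, 8, 15, 22, 29; the last is October 29.
1 February 2018 is a Thursday, so Fridays fall on 2, 9, 16, 23; the last is February 23.
25 January 2018 falls between 29 October 2017 and 23 February 2018, so daylight saving is in effect and Kesium Territory is at UTC+05:30.
10:45 local − 5h30m = 05:15 UTC.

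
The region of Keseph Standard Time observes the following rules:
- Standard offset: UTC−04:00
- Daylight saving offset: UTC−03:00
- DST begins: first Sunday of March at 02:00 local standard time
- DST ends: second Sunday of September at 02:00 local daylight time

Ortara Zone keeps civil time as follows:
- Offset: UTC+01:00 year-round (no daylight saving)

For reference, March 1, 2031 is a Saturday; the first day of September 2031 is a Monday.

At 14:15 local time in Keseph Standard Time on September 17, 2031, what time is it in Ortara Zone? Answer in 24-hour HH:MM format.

1 March 2031 is a Saturday, so the first Sunday is March 2.
1 September 2031 is a Monday, so the first Sunday is September 7 and the second is September 14.
September 17, 2031 does not fall between 2 March and 14 September, so daylight saving is not in effect and Keseph Standard Time is at UTC−04:00.
14:15 Keseph Standard Time + 4h = 18:15 UTC.
Ortara Zone stays on UTC+01:00 all year.
18:15 UTC + 1h = 19:15 Ortara Zone.

19:15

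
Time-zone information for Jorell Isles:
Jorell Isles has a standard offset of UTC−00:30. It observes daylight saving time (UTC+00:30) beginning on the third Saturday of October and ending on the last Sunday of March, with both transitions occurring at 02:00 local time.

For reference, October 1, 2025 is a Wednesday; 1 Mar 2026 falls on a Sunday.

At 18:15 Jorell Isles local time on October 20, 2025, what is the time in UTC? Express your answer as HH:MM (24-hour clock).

17:45

1 October 2025 is a Wednesday, so the first Saturday is October 4 and the third is October 18.
1 March 2026 is a Sunday, so Sundays fall on 1, 8, 15, 22, 29; the last is March 29.
Daylight saving runs 18 October 2025 – 29 March 2026; October 20, 2025 is inside that window, so Jorell Isles is at UTC+00:30.
18:15 local − 0h30m = 17:45 UTC.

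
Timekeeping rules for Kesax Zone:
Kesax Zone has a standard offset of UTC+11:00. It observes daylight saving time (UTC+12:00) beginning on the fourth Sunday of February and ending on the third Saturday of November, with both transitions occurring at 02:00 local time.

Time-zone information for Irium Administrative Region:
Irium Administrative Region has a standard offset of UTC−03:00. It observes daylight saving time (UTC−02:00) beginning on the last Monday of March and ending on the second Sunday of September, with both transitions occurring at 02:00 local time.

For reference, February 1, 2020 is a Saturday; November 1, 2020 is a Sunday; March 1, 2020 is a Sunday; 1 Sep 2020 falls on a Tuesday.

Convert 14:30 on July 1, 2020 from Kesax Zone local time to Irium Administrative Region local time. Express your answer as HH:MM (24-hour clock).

1 February 2020 is a Saturday, so the first Sunday is February 2 and the fourth is February 23.
1 November 2020 is a Sunday, so the first Saturday is November 7 and the third is November 21.
July 1, 2020 falls between 23 February and 21 November, so daylight saving is in effect and Kesax Zone is at UTC+12:00.
14:30 Kesax Zone − 12h = 02:30 UTC.
1 March 2020 is a Sunday, so Mondays fall on 2, 9, 16, 23, 30; the last is March 30.
1 September 2020 is a Tuesday, so the first Sunday is September 6 and the second is September 13.
At the standard offset (UTC−03:00), 02:30 UTC − 3h = 23:30 Irium Administrative Region standard time (rolling into the previous day, 30 June 2020).
The standard-time date in Irium Administrative Region, June 30, 2020, falls between 30 March and 13 September, so daylight saving is in effect and Irium Administrative Region is at UTC−02:00.
02:30 UTC − 2h = 00:30 Irium Administrative Region.

00:30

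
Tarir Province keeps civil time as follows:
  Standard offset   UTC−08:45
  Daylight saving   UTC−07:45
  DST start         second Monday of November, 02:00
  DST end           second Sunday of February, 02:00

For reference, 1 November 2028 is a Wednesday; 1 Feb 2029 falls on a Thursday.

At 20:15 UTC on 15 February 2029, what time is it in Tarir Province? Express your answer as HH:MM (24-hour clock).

1 November 2028 is a Wednesday, so the first Monday is November 6 and the second is November 13.
1 February 2029 is a Thursday, so the first Sunday is February 4 and the second is February 11.
At the standard offset (UTC−08:45), 20:15 UTC − 8h45m = 11:30 Tarir Province standard time.
Daylight saving runs 13 November 2028 – 11 February 2029; the standard-time date in Tarir Province, 15 February 2029, is outside that window, so Tarir Province is on standard time at UTC−08:45.
20:15 UTC − 8h45m = 11:30 local.

11:30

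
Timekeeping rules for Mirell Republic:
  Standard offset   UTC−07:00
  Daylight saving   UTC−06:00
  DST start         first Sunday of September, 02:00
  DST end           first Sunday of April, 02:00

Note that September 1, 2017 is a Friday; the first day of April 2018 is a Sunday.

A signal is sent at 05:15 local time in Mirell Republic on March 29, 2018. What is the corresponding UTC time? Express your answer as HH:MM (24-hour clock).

11:15

1 September 2017 is a Friday, so the first Sunday is September 3.
1 April 2018 is a Sunday, so the first Sunday is April 1.
March 29, 2018 falls between 3 September 2017 and 1 April 2018, so daylight saving is in effect and Mirell Republic is at UTC−06:00.
05:15 local + 6h = 11:15 UTC.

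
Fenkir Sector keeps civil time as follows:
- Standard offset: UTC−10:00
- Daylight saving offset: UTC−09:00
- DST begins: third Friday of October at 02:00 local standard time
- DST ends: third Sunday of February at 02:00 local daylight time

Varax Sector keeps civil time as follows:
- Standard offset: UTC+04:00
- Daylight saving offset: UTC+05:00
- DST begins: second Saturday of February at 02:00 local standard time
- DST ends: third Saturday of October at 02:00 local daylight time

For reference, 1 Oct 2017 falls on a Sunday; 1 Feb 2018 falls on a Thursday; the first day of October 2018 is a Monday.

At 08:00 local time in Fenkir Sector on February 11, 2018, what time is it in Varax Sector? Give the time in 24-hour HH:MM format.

22:00

1 October 2017 is a Sunday, so the first Friday is October 6 and the third is October 20.
1 February 2018 is a Thursday, so the first Sunday is February 4 and the third is February 18.
Daylight saving runs 20 October 2017 – 18 February 2018; February 11, 2018 is inside that window, so Fenkir Sector is at UTC−09:00.
08:00 Fenkir Sector + 9h = 17:00 UTC.
1 February 2018 is a Thursday, so the first Saturday is February 3 and the second is February 10.
1 October 2018 is a Monday, so the first Saturday is October 6 and the third is October 20.
At the standard offset (UTC+04:00), 17:00 UTC + 4h = 21:00 Varax Sector standard time.
The standard-time date in Varax Sector, February 11, 2018, falls between 10 February and 20 October, so daylight saving is in effect and Varax Sector is at UTC+05:00.
17:00 UTC + 5h = 22:00 Varax Sector.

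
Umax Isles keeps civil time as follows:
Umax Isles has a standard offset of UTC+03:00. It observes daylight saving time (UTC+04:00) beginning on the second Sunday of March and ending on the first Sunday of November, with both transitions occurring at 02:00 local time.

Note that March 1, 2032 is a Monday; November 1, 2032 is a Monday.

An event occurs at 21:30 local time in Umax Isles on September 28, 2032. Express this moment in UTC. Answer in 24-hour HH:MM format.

1 March 2032 is a Monday, so the first Sunday is March 7 and the second is March 14.
1 November 2032 is a Monday, so the first Sunday is November 7.
September 28, 2032 lies within the daylight-saving period (14 March – 7 November), so Umax Isles is on daylight time, UTC+04:00.
21:30 local − 4h = 17:30 UTC.

17:30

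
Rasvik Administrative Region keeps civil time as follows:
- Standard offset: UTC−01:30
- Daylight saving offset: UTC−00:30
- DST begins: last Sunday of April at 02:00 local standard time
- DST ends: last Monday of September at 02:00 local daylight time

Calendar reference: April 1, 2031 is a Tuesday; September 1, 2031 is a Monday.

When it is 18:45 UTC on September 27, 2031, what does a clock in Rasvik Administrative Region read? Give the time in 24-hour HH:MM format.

18:15

1 April 2031 is a Tuesday, so Sundays fall on 6, 13, 20, 27; the last is April 27.
1 September 2031 is a Monday, so Mondays fall on 1, 8, 15, 22, 29; the last is September 29.
At the standard offset (UTC−01:30), 18:45 UTC − 1h30m = 17:15 Rasvik Administrative Region standard time.
The standard-time date in Rasvik Administrative Region, September 27, 2031, falls between 27 April and 29 September, so daylight saving is in effect and Rasvik Administrative Region is at UTC−00:30.
18:45 UTC − 0h30m = 18:15 local.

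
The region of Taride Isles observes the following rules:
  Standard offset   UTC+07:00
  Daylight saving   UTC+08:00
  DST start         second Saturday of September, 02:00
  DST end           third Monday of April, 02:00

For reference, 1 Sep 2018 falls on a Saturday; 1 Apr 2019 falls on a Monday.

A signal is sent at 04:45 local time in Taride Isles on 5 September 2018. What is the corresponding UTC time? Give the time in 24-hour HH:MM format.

21:45

1 September 2018 is a Saturday, so the first Saturday is September 1 and the second is September 8.
1 April 2019 is a Monday, so the first Monday is April 1 and the third is April 15.
5 September 2018 is outside the daylight-saving period (8 September 2018 – 15 April 2019), so Taride Isles is on standard time, UTC+07:00.
04:45 local − 7h = 21:45 UTC (rolling into the previous day, 4 September 2018).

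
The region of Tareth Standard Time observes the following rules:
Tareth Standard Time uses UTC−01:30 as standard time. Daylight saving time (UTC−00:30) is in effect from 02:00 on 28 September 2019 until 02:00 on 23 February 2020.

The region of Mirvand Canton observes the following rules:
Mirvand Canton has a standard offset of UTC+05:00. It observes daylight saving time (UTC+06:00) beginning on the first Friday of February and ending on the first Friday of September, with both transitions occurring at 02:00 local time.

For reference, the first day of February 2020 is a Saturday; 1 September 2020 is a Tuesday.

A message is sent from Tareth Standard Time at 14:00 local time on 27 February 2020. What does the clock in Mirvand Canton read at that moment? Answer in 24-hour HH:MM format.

21:30

27 February 2020 does not fall between 28 September 2019 and 23 February 2020, so daylight saving is not in effect and Tareth Standard Time is at UTC−01:30.
14:00 Tareth Standard Time + 1h30m = 15:30 UTC.
1 February 2020 is a Saturday, so the first Friday is February 7.
1 September 2020 is a Tuesday, so the first Friday is September 4.
At the standard offset (UTC+05:00), 15:30 UTC + 5h = 20:30 Mirvand Canton standard time.
The standard-time date in Mirvand Canton, 27 February 2020, falls between 7 February and 4 September, so daylight saving is in effect and Mirvand Canton is at UTC+06:00.
15:30 UTC + 6h = 21:30 Mirvand Canton.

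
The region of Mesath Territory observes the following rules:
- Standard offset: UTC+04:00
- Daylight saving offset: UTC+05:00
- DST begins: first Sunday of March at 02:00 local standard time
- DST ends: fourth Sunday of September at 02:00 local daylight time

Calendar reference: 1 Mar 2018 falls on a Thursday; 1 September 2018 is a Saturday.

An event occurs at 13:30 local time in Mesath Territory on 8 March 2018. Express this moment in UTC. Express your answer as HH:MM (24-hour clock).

08:30

1 March 2018 is a Thursday, so the first Sunday is March 4.
1 September 2018 is a Saturday, so the first Sunday is September 2 and the fourth is September 23.
8 March 2018 lies within the daylight-saving period (4 March – 23 September), so Mesath Territory is on daylight time, UTC+05:00.
13:30 local − 5h = 08:30 UTC.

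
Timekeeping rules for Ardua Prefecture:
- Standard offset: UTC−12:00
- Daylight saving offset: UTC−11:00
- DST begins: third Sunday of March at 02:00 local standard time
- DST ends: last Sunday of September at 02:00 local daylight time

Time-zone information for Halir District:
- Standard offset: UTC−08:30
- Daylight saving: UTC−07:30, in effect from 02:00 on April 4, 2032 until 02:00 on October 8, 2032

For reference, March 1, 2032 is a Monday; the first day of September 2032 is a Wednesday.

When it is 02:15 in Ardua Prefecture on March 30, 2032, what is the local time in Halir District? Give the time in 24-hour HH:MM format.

04:45

1 March 2032 is a Monday, so the first Sunday is March 7 and the third is March 21.
1 September 2032 is a Wednesday, so Sundays fall on 5, 12, 19, 26; the last is September 26.
March 30, 2032 falls between 21 March and 26 September, so daylight saving is in effect and Ardua Prefecture is at UTC−11:00.
02:15 Ardua Prefecture + 11h = 13:15 UTC.
At the standard offset (UTC−08:30), 13:15 UTC − 8h30m = 04:45 Halir District standard time.
The standard-time date in Halir District, March 30, 2032, does not fall between 4 April and 8 October, so daylight saving is not in effect and Halir District is at UTC−08:30.
13:15 UTC − 8h30m = 04:45 Halir District.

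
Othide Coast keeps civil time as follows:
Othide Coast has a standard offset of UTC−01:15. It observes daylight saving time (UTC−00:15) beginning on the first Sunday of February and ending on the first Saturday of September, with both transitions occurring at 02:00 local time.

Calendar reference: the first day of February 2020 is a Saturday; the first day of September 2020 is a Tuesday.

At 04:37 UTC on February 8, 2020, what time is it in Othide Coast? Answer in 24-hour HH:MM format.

04:22

1 February 2020 is a Saturday, so the first Sunday is February 2.
1 September 2020 is a Tuesday, so the first Saturday is September 5.
At the standard offset (UTC−01:15), 04:37 UTC − 1h15m = 03:22 Othide Coast standard time.
The standard-time date in Othide Coast, February 8, 2020, falls between 2 February and 5 September, so daylight saving is in effect and Othide Coast is at UTC−00:15.
04:37 UTC − 0h15m = 04:22 local.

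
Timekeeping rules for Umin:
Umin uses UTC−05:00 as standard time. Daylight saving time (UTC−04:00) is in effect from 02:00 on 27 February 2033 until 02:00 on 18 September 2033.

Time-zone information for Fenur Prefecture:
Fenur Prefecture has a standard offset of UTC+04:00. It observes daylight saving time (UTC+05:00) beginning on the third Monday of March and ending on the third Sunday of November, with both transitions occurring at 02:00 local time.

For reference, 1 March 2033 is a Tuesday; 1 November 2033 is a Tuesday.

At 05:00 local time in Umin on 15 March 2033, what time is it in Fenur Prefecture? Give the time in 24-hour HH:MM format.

13:00

Daylight saving runs 27 February – 18 September; 15 March 2033 is inside that window, so Umin is at UTC−04:00.
05:00 Umin + 4h = 09:00 UTC.
1 March 2033 is a Tuesday, so the first Monday is March 7 and the third is March 21.
1 November 2033 is a Tuesday, so the first Sunday is November 6 and the third is November 20.
At the standard offset (UTC+04:00), 09:00 UTC + 4h = 13:00 Fenur Prefecture standard time.
Daylight saving runs 21 March – 20 November; the standard-time date in Fenur Prefecture, 15 March 2033, is outside that window, so Fenur Prefecture is on standard time at UTC+04:00.
09:00 UTC + 4h = 13:00 Fenur Prefecture.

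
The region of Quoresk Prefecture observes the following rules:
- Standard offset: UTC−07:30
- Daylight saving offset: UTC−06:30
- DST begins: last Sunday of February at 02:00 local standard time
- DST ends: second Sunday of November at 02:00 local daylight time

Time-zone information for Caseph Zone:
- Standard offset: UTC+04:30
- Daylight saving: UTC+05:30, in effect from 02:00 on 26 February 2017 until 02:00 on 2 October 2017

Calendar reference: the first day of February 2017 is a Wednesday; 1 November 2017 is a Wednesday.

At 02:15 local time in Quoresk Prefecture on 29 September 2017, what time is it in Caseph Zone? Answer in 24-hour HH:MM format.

14:15

1 February 2017 is a Wednesday, so Sundays fall on 5, 12, 19, 26; the last is February 26.
1 November 2017 is a Wednesday, so the first Sunday is November 5 and the second is November 12.
29 September 2017 falls between 26 February and 12 November, so daylight saving is in effect and Quoresk Prefecture is at UTC−06:30.
02:15 Quoresk Prefecture + 6h30m = 08:45 UTC.
At the standard offset (UTC+04:30), 08:45 UTC + 4h30m = 13:15 Caseph Zone standard time.
The standard-time date in Caseph Zone, 29 September 2017, lies within the daylight-saving period (26 February – 2 October), so Caseph Zone is on daylight time, UTC+05:30.
08:45 UTC + 5h30m = 14:15 Caseph Zone.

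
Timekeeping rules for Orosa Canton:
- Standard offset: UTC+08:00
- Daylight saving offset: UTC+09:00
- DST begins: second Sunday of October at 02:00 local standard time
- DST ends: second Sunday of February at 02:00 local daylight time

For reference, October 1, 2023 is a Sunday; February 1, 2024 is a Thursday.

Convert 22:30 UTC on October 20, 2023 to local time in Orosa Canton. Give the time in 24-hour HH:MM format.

07:30

1 October 2023 is a Sunday, so the first Sunday is October 1 and the second is October 8.
1 February 2024 is a Thursday, so the first Sunday is February 4 and the second is February 11.
At the standard offset (UTC+08:00), 22:30 UTC + 8h = 06:30 Orosa Canton standard time (rolling into the next day, 21 October 2023).
Daylight saving runs 8 October 2023 – 11 February 2024; the standard-time date in Orosa Canton, October 21, 2023, is inside that window, so Orosa Canton is at UTC+09:00.
22:30 UTC + 9h = 07:30 local (rolling into the next day, 21 October 2023).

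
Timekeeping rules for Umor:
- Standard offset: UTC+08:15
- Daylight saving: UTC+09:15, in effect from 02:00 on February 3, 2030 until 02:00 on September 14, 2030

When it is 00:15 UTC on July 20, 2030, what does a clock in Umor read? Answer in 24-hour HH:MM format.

09:30

At the standard offset (UTC+08:15), 00:15 UTC + 8h15m = 08:30 Umor standard time.
Daylight saving runs 3 February – 14 September; the standard-time date in Umor, July 20, 2030, is inside that window, so Umor is at UTC+09:15.
00:15 UTC + 9h15m = 09:30 local.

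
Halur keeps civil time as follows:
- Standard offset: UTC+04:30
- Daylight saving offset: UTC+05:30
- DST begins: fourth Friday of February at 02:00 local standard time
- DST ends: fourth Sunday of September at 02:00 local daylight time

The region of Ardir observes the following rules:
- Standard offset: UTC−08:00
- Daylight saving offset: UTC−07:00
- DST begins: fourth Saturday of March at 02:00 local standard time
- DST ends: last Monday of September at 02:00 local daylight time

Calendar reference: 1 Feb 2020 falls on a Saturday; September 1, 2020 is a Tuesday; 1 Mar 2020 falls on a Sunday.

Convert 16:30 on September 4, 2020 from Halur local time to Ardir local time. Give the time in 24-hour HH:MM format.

1 February 2020 is a Saturday, so the first Friday is February 7 and the fourth is February 28.
1 September 2020 is a Tuesday, so the first Sunday is September 6 and the fourth is September 27.
Daylight saving runs 28 February – 27 September; September 4, 2020 is inside that window, so Halur is at UTC+05:30.
16:30 Halur − 5h30m = 11:00 UTC.
1 March 2020 is a Sunday, so the first Saturday is March 7 and the fourth is March 28.
1 September 2020 is a Tuesday, so Mondays fall on 7, 14, 21, 28; the last is September 28.
At the standard offset (UTC−08:00), 11:00 UTC − 8h = 03:00 Ardir standard time.
Daylight saving runs 28 March – 28 September; the standard-time date in Ardir, September 4, 2020, is inside that window, so Ardir is at UTC−07:00.
11:00 UTC − 7h = 04:00 Ardir.

04:00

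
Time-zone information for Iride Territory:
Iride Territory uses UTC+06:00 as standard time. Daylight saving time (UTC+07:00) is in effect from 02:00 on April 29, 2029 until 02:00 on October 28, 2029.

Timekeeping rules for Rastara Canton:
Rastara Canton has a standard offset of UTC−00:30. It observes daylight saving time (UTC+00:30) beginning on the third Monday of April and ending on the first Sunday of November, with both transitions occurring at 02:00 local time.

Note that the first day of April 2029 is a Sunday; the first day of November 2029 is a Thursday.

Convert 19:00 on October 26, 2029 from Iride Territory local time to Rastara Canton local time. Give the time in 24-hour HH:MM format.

Daylight saving runs 29 April – 28 October; October 26, 2029 is inside that window, so Iride Territory is at UTC+07:00.
19:00 Iride Territory − 7h = 12:00 UTC.
1 April 2029 is a Sunday, so the first Monday is April 2 and the third is April 16.
1 November 2029 is a Thursday, so the first Sunday is November 4.
At the standard offset (UTC−00:30), 12:00 UTC − 0h30m = 11:30 Rastara Canton standard time.
Daylight saving runs 16 April – 4 November; the standard-time date in Rastara Canton, October 26, 2029, is inside that window, so Rastara Canton is at UTC+00:30.
12:00 UTC + 0h30m = 12:30 Rastara Canton.

12:30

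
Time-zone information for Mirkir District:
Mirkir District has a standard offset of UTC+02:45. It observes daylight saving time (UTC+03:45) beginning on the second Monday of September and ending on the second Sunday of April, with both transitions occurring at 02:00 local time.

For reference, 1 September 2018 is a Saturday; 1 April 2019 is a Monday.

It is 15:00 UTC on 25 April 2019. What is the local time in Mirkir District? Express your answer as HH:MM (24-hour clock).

17:45

1 September 2018 is a Saturday, so the first Monday is September 3 and the second is September 10.
1 April 2019 is a Monday, so the first Sunday is April 7 and the second is April 14.
At the standard offset (UTC+02:45), 15:00 UTC + 2h45m = 17:45 Mirkir District standard time.
The standard-time date in Mirkir District, 25 April 2019, is outside the daylight-saving period (10 September 2018 – 14 April 2019), so Mirkir District is on standard time, UTC+02:45.
15:00 UTC + 2h45m = 17:45 local.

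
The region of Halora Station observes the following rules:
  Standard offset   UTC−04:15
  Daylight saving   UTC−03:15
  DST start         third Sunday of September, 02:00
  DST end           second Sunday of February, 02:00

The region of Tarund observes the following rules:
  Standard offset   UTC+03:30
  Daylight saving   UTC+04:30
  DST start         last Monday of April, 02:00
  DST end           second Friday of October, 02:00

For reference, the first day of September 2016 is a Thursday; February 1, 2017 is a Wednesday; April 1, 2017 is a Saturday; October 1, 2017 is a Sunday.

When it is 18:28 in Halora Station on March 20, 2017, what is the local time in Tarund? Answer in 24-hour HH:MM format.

1 September 2016 is a Thursday, so the first Sunday is September 4 and the third is September 18.
1 February 2017 is a Wednesday, so the first Sunday is February 5 and the second is February 12.
March 20, 2017 does not fall between 18 September 2016 and 12 February 2017, so daylight saving is not in effect and Halora Station is at UTC−04:15.
18:28 Halora Station + 4h15m = 22:43 UTC.
1 April 2017 is a Saturday, so Mondays fall on 3, 10, 17, 24; the last is April 24.
1 October 2017 is a Sunday, so the first Friday is October 6 and the second is October 13.
At the standard offset (UTC+03:30), 22:43 UTC + 3h30m = 02:13 Tarund standard time (rolling into the next day, 21 March 2017).
The standard-time date in Tarund, March 21, 2017, is outside the daylight-saving period (24 April – 13 October), so Tarund is on standard time, UTC+03:30.
22:43 UTC + 3h30m = 02:13 Tarund (rolling into the next day, 21 March 2017).

02:13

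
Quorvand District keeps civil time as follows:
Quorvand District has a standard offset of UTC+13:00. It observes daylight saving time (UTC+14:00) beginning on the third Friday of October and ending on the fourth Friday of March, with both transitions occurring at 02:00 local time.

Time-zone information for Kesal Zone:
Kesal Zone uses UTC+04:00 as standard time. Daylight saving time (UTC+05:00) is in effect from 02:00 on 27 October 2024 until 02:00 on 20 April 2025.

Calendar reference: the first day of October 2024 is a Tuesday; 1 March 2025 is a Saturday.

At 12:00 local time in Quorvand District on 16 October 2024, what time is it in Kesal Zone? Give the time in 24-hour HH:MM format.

1 October 2024 is a Tuesday, so the first Friday is October 4 and the third is October 18.
1 March 2025 is a Saturday, so the first Friday is March 7 and the fourth is March 28.
16 October 2024 is outside the daylight-saving period (18 October 2024 – 28 March 2025), so Quorvand District is on standard time, UTC+13:00.
12:00 Quorvand District − 13h = 23:00 UTC (rolling into the previous day, 15 October 2024).
At the standard offset (UTC+04:00), 23:00 UTC + 4h = 03:00 Kesal Zone standard time (rolling into the next day, 16 October 2024).
The standard-time date in Kesal Zone, 16 October 2024, is outside the daylight-saving period (27 October 2024 – 20 April 2025), so Kesal Zone is on standard time, UTC+04:00.
23:00 UTC + 4h = 03:00 Kesal Zone (rolling into the next day, 16 October 2024).

03:00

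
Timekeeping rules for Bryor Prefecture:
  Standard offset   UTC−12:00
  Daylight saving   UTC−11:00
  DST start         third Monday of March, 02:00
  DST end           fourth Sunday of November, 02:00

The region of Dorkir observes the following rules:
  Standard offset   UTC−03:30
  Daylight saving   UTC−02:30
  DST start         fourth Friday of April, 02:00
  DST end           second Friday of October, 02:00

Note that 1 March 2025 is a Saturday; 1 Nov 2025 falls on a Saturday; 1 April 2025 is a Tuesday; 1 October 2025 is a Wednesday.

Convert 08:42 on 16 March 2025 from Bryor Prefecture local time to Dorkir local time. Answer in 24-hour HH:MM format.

17:12

1 March 2025 is a Saturday, so the first Monday is March 3 and the third is March 17.
1 November 2025 is a Saturday, so the first Sunday is November 2 and the fourth is November 23.
16 March 2025 does not fall between 17 March and 23 November, so daylight saving is not in effect and Bryor Prefecture is at UTC−12:00.
08:42 Bryor Prefecture + 12h = 20:42 UTC.
1 April 2025 is a Tuesday, so the first Friday is April 4 and the fourth is April 25.
1 October 2025 is a Wednesday, so the first Friday is October 3 and the second is October 10.
At the standard offset (UTC−03:30), 20:42 UTC − 3h30m = 17:12 Dorkir standard time.
The standard-time date in Dorkir, 16 March 2025, does not fall between 25 April and 10 October, so daylight saving is not in effect and Dorkir is at UTC−03:30.
20:42 UTC − 3h30m = 17:12 Dorkir.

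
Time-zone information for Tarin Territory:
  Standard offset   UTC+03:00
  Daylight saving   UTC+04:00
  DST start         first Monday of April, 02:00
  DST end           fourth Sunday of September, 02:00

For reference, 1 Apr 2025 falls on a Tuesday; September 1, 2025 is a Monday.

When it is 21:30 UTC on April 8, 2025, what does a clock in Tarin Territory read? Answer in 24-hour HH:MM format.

1 April 2025 is a Tuesday, so the first Monday is April 7.
1 September 2025 is a Monday, so the first Sunday is September 7 and the fourth is September 28.
At the standard offset (UTC+03:00), 21:30 UTC + 3h = 00:30 Tarin Territory standard time (rolling into the next day, 9 April 2025).
The standard-time date in Tarin Territory, April 9, 2025, lies within the daylight-saving period (7 April – 28 September), so Tarin Territory is on daylight time, UTC+04:00.
21:30 UTC + 4h = 01:30 local (rolling into the next day, 9 April 2025).

01:30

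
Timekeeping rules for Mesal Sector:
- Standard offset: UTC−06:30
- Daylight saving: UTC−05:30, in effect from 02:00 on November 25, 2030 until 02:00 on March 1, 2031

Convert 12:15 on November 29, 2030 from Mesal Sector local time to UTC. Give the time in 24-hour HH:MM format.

17:45

Daylight saving runs 25 November 2030 – 1 March 2031; November 29, 2030 is inside that window, so Mesal Sector is at UTC−05:30.
12:15 local + 5h30m = 17:45 UTC.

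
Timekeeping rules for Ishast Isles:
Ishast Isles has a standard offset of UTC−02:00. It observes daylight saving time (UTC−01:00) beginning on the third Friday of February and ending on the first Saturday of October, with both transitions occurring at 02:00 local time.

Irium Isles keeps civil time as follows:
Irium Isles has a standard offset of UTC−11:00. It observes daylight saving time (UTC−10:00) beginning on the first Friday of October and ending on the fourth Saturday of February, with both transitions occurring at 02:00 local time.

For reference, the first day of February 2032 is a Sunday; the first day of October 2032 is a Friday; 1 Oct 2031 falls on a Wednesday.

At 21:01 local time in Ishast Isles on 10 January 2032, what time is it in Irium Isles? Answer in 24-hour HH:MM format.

1 February 2032 is a Sunday, so the first Friday is February 6 and the third is February 20.
1 October 2032 is a Friday, so the first Saturday is October 2.
10 January 2032 is outside the daylight-saving period (20 February – 2 October), so Ishast Isles is on standard time, UTC−02:00.
21:01 Ishast Isles + 2h = 23:01 UTC.
1 October 2031 is a Wednesday, so the first Friday is October 3.
1 February 2032 is a Sunday, so the first Saturday is February 7 and the fourth is February 28.
At the standard offset (UTC−11:00), 23:01 UTC − 11h = 12:01 Irium Isles standard time.
Daylight saving runs 3 October 2031 – 28 February 2032; the standard-time date in Irium Isles, 10 January 2032, is inside that window, so Irium Isles is at UTC−10:00.
23:01 UTC − 10h = 13:01 Irium Isles.

13:01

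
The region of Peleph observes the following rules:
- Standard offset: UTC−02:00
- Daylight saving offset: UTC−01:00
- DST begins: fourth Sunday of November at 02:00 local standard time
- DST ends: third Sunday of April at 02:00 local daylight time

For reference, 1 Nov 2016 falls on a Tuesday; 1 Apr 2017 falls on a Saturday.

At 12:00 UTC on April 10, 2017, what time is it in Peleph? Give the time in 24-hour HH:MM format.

1 November 2016 is a Tuesday, so the first Sunday is November 6 and the fourth is November 27.
1 April 2017 is a Saturday, so the first Sunday is April 2 and the third is April 16.
At the standard offset (UTC−02:00), 12:00 UTC − 2h = 10:00 Peleph standard time.
The standard-time date in Peleph, April 10, 2017, lies within the daylight-saving period (27 November 2016 – 16 April 2017), so Peleph is on daylight time, UTC−01:00.
12:00 UTC − 1h = 11:00 local.

11:00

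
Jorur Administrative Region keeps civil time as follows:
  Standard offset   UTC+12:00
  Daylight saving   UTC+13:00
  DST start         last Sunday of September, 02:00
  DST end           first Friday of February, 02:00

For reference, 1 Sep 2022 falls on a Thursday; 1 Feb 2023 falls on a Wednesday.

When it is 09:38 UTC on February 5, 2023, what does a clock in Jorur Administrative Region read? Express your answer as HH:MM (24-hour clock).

21:38

1 September 2022 is a Thursday, so Sundays fall on 4, 11, 18, 25; the last is September 25.
1 February 2023 is a Wednesday, so the first Friday is February 3.
At the standard offset (UTC+12:00), 09:38 UTC + 12h = 21:38 Jorur Administrative Region standard time.
The standard-time date in Jorur Administrative Region, February 5, 2023, is outside the daylight-saving period (25 September 2022 – 3 February 2023), so Jorur Administrative Region is on standard time, UTC+12:00.
09:38 UTC + 12h = 21:38 local.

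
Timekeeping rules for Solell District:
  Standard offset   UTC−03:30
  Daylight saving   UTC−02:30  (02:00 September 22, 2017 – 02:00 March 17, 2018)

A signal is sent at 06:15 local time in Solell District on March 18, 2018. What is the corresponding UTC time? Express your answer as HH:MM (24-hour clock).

09:45

March 18, 2018 is outside the daylight-saving period (22 September 2017 – 17 March 2018), so Solell District is on standard time, UTC−03:30.
06:15 local + 3h30m = 09:45 UTC.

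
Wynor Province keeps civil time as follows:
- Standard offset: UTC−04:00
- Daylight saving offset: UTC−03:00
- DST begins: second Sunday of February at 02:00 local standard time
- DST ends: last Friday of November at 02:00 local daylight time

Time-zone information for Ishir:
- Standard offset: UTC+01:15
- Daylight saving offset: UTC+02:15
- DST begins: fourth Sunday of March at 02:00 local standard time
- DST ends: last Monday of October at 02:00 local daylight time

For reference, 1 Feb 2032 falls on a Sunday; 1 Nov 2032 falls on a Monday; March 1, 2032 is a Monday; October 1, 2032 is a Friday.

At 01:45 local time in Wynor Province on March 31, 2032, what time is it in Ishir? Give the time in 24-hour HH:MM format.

1 February 2032 is a Sunday, so the first Sunday is February 1 and the second is February 8.
1 November 2032 is a Monday, so Fridays fall on 5, 12, 19, 26; the last is November 26.
March 31, 2032 lies within the daylight-saving period (8 February – 26 November), so Wynor Province is on daylight time, UTC−03:00.
01:45 Wynor Province + 3h = 04:45 UTC.
1 March 2032 is a Monday, so the first Sunday is March 7 and the fourth is March 28.
1 October 2032 is a Friday, so Mondays fall on 4, 11, 18, 25; the last is October 25.
At the standard offset (UTC+01:15), 04:45 UTC + 1h15m = 06:00 Ishir standard time.
Daylight saving runs 28 March – 25 October; the standard-time date in Ishir, March 31, 2032, is inside that window, so Ishir is at UTC+02:15.
04:45 UTC + 2h15m = 07:00 Ishir.

07:00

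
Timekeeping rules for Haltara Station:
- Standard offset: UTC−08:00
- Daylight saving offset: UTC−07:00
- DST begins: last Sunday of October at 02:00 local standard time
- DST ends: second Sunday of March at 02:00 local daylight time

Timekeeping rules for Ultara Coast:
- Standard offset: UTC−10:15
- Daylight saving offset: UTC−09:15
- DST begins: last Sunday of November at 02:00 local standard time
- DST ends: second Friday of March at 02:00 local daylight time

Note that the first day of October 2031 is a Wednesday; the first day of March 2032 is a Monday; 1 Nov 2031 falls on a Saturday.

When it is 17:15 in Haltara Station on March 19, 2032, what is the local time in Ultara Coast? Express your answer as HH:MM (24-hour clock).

15:00

1 October 2031 is a Wednesday, so Sundays fall on 5, 12, 19, 26; the last is October 26.
1 March 2032 is a Monday, so the first Sunday is March 7 and the second is March 14.
March 19, 2032 is outside the daylight-saving period (26 October 2031 – 14 March 2032), so Haltara Station is on standard time, UTC−08:00.
17:15 Haltara Station + 8h = 01:15 UTC (rolling into the next day, 20 March 2032).
1 November 2031 is a Saturday, so Sundays fall on 2, 9, 16, 23, 30; the last is November 30.
1 March 2032 is a Monday, so the first Friday is March 5 and the second is March 12.
At the standard offset (UTC−10:15), 01:15 UTC − 10h15m = 15:00 Ultara Coast standard time (rolling into the previous day, 19 March 2032).
The standard-time date in Ultara Coast, March 19, 2032, is outside the daylight-saving period (30 November 2031 – 12 March 2032), so Ultara Coast is on standard time, UTC−10:15.
01:15 UTC − 10h15m = 15:00 Ultara Coast (rolling into the previous day, 19 March 2032).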